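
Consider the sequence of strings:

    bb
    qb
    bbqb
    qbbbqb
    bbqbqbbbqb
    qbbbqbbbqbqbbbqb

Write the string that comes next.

From term 3 onward, concatenate the second-to-last term with the last: bb·qb = bbqb, qb·bbqb = qbbbqb, …
The next term joins bbqbqbbbqb and qbbbqbbbqbqbbbqb.

bbqbqbbbqbqbbbqbbbqbqbbbqb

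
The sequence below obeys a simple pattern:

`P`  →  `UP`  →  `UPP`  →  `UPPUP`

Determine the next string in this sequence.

UPPUPUPP

From term 3 onward, concatenate the last term with the second-to-last: UP·P = UPP, UPP·UP = UPPUP, …
So term 5 is UPPUP·UPP.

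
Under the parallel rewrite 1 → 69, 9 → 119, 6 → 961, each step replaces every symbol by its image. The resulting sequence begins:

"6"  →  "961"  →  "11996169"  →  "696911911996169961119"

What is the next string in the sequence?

Replace each of the 21 characters of 696911911996169961119 in place — 961 119 961 119 69 69 119 69 69 119 119 961 69 961 119 119 961 69 69 69 119 — and concatenate.

9611199611196969119696911911996169961119119961696969119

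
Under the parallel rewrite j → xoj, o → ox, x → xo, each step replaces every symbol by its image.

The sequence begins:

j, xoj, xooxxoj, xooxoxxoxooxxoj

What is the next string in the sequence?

Rewriting the 15 symbols of xooxoxxoxooxxoj one by one yields xo ox ox xo ox xo xo ox xo ox ox xo xo ox xoj; concatenated:

xooxoxxooxxoxooxxooxoxxoxooxxoj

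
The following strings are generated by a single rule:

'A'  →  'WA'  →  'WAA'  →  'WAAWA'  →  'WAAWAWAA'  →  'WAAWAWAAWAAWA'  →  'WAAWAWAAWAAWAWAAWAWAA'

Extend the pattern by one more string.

WAAWAWAAWAAWAWAAWAWAAWAAWAWAAWAAWA

Each term (from the third on) is the previous term followed by the one before it: term 3 = WA·A = WAA.
The next term joins WAAWAWAAWAAWAWAAWAWAA and WAAWAWAAWAAWA.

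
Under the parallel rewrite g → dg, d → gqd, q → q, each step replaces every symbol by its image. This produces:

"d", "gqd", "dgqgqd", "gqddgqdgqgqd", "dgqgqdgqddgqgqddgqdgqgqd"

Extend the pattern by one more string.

Applying the rule to each of the 24 symbols of dgqgqdgqddgqgqddgqdgqgqd gives the pieces gqd dg q dg q gqd dg q gqd gqd dg q dg q gqd gqd dg q gqd dg q dg q gqd, which concatenate to the answer.

gqddgqdgqgqddgqgqdgqddgqdgqgqdgqddgqgqddgqdgqgqd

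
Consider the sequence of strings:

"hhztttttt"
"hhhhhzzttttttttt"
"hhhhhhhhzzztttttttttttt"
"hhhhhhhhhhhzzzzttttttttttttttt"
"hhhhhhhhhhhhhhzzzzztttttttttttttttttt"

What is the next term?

Reading off run lengths: h runs 2, 5, 8, 11, 14; z runs 1, 2, 3, 4, 5; t runs 6, 9, 12, 15, 18 — each is linear in n (n = 1, 2, …).
Setting n = 6 gives 17, 6, 21 characters in each block.

hhhhhhhhhhhhhhhhhzzzzzzttttttttttttttttttttt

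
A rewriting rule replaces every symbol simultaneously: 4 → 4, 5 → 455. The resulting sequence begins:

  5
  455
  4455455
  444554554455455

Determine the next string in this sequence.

Rewriting the 15 symbols of 444554554455455 one by one yields 4 4 4 455 455 4 455 455 4 4 455 455 4 455 455; concatenated:

4444554554455455444554554455455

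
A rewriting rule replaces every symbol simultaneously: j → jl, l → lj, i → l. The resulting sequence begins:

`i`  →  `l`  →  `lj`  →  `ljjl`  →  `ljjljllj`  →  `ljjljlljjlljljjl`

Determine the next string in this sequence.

φ(ljjljlljjlljljjl) expands symbol-by-symbol to lj jl jl lj jl lj lj jl jl lj lj jl lj jl jl lj; joining the 16 pieces gives the next term.

ljjljlljjlljljjljlljljjlljjljllj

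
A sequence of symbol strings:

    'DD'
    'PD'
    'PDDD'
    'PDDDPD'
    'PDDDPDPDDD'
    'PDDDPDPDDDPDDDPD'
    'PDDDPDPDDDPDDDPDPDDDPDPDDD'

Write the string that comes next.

From term 3 onward, concatenate the last term with the second-to-last: PD·DD = PDDD, PDDD·PD = PDDDPD, …
So term 8 is PDDDPDPDDDPDDDPDPDDDPDPDDD·PDDDPDPDDDPDDDPD.

PDDDPDPDDDPDDDPDPDDDPDPDDDPDDDPDPDDDPDDDPD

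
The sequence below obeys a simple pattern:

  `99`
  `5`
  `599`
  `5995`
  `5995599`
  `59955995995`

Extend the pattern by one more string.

Each term (from the third on) is the previous term followed by the one before it: term 3 = 5·99 = 599.
Continuing: 59955995995 · 5995599 gives term 7.

599559959955995599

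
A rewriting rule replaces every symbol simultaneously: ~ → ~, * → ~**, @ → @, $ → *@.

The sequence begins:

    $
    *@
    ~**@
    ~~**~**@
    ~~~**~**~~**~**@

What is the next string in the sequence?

~~~~**~**~~**~**~~~**~**~~**~**@

Replace each of the 16 characters of ~~~**~**~~**~**@ in place — ~ ~ ~ ~** ~** ~ ~** ~** ~ ~ ~** ~** ~ ~** ~** @ — and concatenate.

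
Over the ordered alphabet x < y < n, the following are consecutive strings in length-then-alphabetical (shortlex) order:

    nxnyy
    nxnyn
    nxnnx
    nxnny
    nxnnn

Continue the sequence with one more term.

Find the rightmost character of nxnnn below n, bump it to the next letter, and reset everything to its right to x.

nyxxx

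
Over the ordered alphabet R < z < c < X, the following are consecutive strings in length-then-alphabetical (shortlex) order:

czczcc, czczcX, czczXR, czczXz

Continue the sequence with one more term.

czczXc

Treat czczXz as a base-4 numeral over the given alphabet and add one, carrying through any trailing X's.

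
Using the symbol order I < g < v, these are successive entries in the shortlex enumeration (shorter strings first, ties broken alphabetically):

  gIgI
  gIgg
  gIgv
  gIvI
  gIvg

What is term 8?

ggIg

Stepping forward 3 times from gIvg: gIvg → gIvv → ggII, then the target.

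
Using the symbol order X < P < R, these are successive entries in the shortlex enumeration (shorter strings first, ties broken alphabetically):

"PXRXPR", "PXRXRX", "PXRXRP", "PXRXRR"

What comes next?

PXRPXX

Find the rightmost character of PXRXRR below R, bump it to the next letter, and reset everything to its right to X.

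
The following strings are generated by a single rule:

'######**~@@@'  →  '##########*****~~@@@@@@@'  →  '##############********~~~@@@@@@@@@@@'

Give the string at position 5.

The n-th term is 4n+2 #'s then 3n-1 *'s then n ~'s then 4n-1 @'s (n = 1, 2, …).
Setting n = 5 gives 22, 14, 5, 19 characters in each block.

######################**************~~~~~@@@@@@@@@@@@@@@@@@@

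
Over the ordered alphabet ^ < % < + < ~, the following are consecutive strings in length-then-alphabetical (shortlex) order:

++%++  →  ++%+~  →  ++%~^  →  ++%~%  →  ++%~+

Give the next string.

Find the rightmost character of ++%~+ below ~, bump it to the next letter, and reset everything to its right to ^.

++%~~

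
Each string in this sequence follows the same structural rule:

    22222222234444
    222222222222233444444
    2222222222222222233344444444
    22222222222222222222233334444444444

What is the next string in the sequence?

Term n consists of 4n+1 2's, followed by n-1 3's, followed by 2n 4's, where the shown terms are n = 2, 3, 4, 5.
For the next term, n = 6, so the run lengths are 25, 5, 12.

222222222222222222222222233333444444444444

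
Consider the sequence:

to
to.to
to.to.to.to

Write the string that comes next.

to.to.to.to.to.to.to.to

Each string is two copies of the previous one joined by '.'.
One more doubling of to.to.to.to gives the answer.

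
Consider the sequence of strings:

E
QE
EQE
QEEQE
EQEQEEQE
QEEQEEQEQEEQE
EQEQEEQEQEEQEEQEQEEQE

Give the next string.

This is a Fibonacci-style word recurrence s(k) = s(k−2)·s(k−1): e.g. E·QE = EQE.
So term 8 is QEEQEEQEQEEQE·EQEQEEQEQEEQEEQEQEEQE.

QEEQEEQEQEEQEEQEQEEQEQEEQEEQEQEEQE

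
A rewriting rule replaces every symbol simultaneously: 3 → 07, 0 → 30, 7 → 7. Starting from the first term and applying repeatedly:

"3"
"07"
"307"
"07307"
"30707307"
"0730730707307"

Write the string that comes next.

Replace each of the 13 characters of 0730730707307 in place — 30 7 07 30 7 07 30 7 30 7 07 30 7 — and concatenate.

307073070730730707307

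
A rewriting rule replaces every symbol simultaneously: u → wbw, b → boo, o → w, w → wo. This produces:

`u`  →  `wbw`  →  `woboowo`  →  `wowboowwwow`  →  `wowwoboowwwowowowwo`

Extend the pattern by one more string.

wowwowowboowwwowowowwowwowwowow

Replace each of the 19 characters of wowwoboowwwowowowwo in place — wo w wo wo w boo w w wo wo wo w wo w wo w wo wo w — and concatenate.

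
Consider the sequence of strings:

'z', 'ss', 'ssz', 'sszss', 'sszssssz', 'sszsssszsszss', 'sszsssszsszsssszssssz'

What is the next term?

This is a Fibonacci-style word recurrence s(k) = s(k−1)·s(k−2): e.g. ss·z = ssz.
The next term joins sszsssszsszsssszssssz and sszsssszsszss.

sszsssszsszsssszsssszsszsssszsszss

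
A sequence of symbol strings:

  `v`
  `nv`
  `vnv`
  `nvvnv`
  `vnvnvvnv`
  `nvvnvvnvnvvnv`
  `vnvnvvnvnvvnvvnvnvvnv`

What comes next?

nvvnvvnvnvvnvvnvnvvnvnvvnvvnvnvvnv

This is a Fibonacci-style word recurrence s(k) = s(k−2)·s(k−1): e.g. v·nv = vnv.
So term 8 is nvvnvvnvnvvnv·vnvnvvnvnvvnvvnvnvvnv.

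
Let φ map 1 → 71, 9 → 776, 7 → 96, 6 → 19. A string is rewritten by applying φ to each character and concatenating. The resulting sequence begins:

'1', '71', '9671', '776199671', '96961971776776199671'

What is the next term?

776197761971776967196961996961971776776199671

Applying the rule to each of the 20 symbols of 96961971776776199671 gives the pieces 776 19 776 19 71 776 96 71 96 96 19 96 96 19 71 776 776 19 96 71, which concatenate to the answer.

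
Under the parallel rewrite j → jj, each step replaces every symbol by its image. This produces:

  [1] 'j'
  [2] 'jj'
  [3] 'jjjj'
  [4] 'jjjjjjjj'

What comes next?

Apply φ to jjjjjjjj symbol by symbol: j→jj, j→jj, j→jj, j→jj, j→jj, j→jj, j→jj, j→jj; joined: jj jj jj jj jj jj jj jj.

jjjjjjjjjjjjjjjj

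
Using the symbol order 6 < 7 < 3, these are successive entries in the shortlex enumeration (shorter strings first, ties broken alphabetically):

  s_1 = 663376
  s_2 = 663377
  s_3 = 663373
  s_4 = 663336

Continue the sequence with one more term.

663337

Find the rightmost character of 663336 below 3, bump it to the next letter, and reset everything to its right to 6.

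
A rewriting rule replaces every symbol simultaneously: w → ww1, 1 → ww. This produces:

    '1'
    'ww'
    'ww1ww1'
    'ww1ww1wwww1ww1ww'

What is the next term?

Replace each of the 16 characters of ww1ww1wwww1ww1ww in place — ww1 ww1 ww ww1 ww1 ww ww1 ww1 ww1 ww1 ww ww1 ww1 ww ww1 ww1 — and concatenate.

ww1ww1wwww1ww1wwww1ww1ww1ww1wwww1ww1wwww1ww1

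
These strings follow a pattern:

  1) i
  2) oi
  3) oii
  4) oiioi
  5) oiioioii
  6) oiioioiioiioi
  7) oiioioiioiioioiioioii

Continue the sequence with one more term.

oiioioiioiioioiioioiioiioioiioiioi

This is a Fibonacci-style word recurrence s(k) = s(k−1)·s(k−2): e.g. oi·i = oii.
Continuing: oiioioiioiioioiioioii · oiioioiioiioi gives term 8.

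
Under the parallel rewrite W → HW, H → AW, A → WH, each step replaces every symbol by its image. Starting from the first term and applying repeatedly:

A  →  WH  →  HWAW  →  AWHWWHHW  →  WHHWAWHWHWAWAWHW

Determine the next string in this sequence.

Rewriting the 16 symbols of WHHWAWHWHWAWAWHW one by one yields HW AW AW HW WH HW AW HW AW HW WH HW WH HW AW HW; concatenated:

HWAWAWHWWHHWAWHWAWHWWHHWWHHWAWHW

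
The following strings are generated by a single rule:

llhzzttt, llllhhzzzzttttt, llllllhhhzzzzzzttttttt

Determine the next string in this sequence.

Term n consists of 2n l's, followed by n h's, followed by 2n z's, followed by 2n+1 t's (n = 1, 2, …).
Setting n = 4 gives 8, 4, 8, 9 characters in each block.

llllllllhhhhzzzzzzzzttttttttt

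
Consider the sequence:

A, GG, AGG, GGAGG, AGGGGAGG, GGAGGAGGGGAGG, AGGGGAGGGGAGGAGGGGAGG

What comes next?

GGAGGAGGGGAGGAGGGGAGGGGAGGAGGGGAGG

This is a Fibonacci-style word recurrence s(k) = s(k−2)·s(k−1): e.g. A·GG = AGG.
Continuing: GGAGGAGGGGAGG · AGGGGAGGGGAGGAGGGGAGG gives term 8.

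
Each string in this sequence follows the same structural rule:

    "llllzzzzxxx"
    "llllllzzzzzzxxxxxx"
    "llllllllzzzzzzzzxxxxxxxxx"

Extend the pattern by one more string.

Term n consists of 2n+2 l's, followed by 2n+2 z's, followed by 3n x's (n = 1, 2, …).
For the next term, n = 4, so the run lengths are 10, 10, 12.

llllllllllzzzzzzzzzzxxxxxxxxxxxx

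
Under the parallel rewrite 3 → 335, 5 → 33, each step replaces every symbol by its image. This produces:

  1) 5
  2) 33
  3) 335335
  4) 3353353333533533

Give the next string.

φ(3353353333533533) expands symbol-by-symbol to 335 335 33 335 335 33 335 335 335 335 33 335 335 33 335 335; joining the 16 pieces gives the next term.

33533533335335333353353353353333533533335335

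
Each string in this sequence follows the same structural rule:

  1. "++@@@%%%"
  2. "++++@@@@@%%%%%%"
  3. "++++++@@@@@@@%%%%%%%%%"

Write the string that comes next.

The n-th term is 2n +'s then 2n+1 @'s then 3n %'s (n = 1, 2, …).
At n = 4 the blocks have lengths 8, 9, 12.

++++++++@@@@@@@@@%%%%%%%%%%%%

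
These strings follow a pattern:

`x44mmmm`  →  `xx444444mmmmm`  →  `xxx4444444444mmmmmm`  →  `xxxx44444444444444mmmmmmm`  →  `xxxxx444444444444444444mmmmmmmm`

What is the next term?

The n-th term is n x's then 4n-2 4's then n+3 m's (n = 1, 2, …).
For the next term, n = 6, so the run lengths are 6, 22, 9.

xxxxxx4444444444444444444444mmmmmmmmm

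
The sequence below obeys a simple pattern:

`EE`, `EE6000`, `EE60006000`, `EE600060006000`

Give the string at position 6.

EE60006000600060006000

Every step adds 6000 to the end: s(k+1) = s(k)·6000.
From EE600060006000, 2 further steps: EE600060006000 → EE6000600060006000 → (answer).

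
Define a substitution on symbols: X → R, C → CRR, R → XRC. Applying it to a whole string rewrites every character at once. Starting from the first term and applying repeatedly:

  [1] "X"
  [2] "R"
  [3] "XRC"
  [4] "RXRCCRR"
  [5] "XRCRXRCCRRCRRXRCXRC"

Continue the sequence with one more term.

RXRCCRRXRCRXRCCRRCRRXRCXRCCRRXRCXRCRXRCCRRRXRCCRR

Applying the rule to each of the 19 symbols of XRCRXRCCRRCRRXRCXRC gives the pieces R XRC CRR XRC R XRC CRR CRR XRC XRC CRR XRC XRC R XRC CRR R XRC CRR, which concatenate to the answer.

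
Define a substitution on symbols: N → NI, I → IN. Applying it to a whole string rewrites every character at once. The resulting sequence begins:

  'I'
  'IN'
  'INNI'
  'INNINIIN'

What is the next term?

Rewriting each symbol of INNINIIN: I→IN, N→NI, N→NI, I→IN, N→NI, I→IN, I→IN, N→NI, which concatenates to IN NI NI IN NI IN IN NI.

INNINIINNIININNI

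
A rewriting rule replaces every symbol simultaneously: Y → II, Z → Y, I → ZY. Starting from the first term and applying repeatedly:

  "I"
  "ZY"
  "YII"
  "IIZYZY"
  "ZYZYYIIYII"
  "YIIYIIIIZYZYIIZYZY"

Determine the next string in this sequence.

φ(YIIYIIIIZYZYIIZYZY) expands symbol-by-symbol to II ZY ZY II ZY ZY ZY ZY Y II Y II ZY ZY Y II Y II; joining the 18 pieces gives the next term.

IIZYZYIIZYZYZYZYYIIYIIZYZYYIIYII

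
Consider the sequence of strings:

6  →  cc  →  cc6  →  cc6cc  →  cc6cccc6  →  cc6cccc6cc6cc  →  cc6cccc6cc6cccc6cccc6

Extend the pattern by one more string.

Each term (from the third on) is the previous term followed by the one before it: term 3 = cc·6 = cc6.
The next term joins cc6cccc6cc6cccc6cccc6 and cc6cccc6cc6cc.

cc6cccc6cc6cccc6cccc6cc6cccc6cc6cc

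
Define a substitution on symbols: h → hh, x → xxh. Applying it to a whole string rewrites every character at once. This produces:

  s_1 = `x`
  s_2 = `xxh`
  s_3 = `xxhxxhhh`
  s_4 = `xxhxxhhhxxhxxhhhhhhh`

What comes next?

φ(xxhxxhhhxxhxxhhhhhhh) expands symbol-by-symbol to xxh xxh hh xxh xxh hh hh hh xxh xxh hh xxh xxh hh hh hh hh hh hh hh; joining the 20 pieces gives the next term.

xxhxxhhhxxhxxhhhhhhhxxhxxhhhxxhxxhhhhhhhhhhhhhhh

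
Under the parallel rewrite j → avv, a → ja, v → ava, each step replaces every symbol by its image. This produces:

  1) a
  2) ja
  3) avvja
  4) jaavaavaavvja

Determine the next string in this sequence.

avvjajaavajajaavajajaavaavaavvja

Applying the rule to each of the 13 symbols of jaavaavaavvja gives the pieces avv ja ja ava ja ja ava ja ja ava ava avv ja, which concatenate to the answer.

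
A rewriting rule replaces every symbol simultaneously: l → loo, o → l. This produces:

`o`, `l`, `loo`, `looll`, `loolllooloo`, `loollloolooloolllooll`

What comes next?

loollloolooloollloollloollloolooloolllooloo

Applying the rule to each of the 21 symbols of loollloolooloolllooll gives the pieces loo l l loo loo loo l l loo l l loo l l loo loo loo l l loo loo, which concatenate to the answer.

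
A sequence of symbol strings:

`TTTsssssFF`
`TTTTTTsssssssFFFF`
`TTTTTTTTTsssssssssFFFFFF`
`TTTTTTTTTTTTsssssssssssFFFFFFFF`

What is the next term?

TTTTTTTTTTTTTTTsssssssssssssFFFFFFFFFF

Reading off run lengths: T runs 3, 6, 9, 12; s runs 5, 7, 9, 11; F runs 2, 4, 6, 8 — each is linear in n (n = 1, 2, …).
At n = 5 the blocks have lengths 15, 13, 10.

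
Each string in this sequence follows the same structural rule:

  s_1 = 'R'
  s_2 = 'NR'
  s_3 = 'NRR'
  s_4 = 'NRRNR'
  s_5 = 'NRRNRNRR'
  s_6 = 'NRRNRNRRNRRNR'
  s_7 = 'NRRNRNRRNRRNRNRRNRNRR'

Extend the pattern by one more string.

From term 3 onward, concatenate the last term with the second-to-last: NR·R = NRR, NRR·NR = NRRNR, …
The next term joins NRRNRNRRNRRNRNRRNRNRR and NRRNRNRRNRRNR.

NRRNRNRRNRRNRNRRNRNRRNRRNRNRRNRRNR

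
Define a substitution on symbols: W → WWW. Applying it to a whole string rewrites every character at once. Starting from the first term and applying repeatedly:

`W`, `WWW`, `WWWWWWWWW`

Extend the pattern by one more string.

Expanding WWWWWWWWW: W→WWW, W→WWW, W→WWW, W→WWW, W→WWW, W→WWW, W→WWW, W→WWW, W→WWW. Concatenated: WWW WWW WWW WWW WWW WWW WWW WWW WWW.

WWWWWWWWWWWWWWWWWWWWWWWWWWW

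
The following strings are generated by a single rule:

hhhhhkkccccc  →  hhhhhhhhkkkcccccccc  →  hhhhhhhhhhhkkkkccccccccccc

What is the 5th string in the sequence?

Term n consists of 3n+2 h's, followed by n+1 k's, followed by 3n+2 c's (n = 1, 2, …).
For term 5, n = 5, so the run lengths are 17, 6, 17.

hhhhhhhhhhhhhhhhhkkkkkkccccccccccccccccc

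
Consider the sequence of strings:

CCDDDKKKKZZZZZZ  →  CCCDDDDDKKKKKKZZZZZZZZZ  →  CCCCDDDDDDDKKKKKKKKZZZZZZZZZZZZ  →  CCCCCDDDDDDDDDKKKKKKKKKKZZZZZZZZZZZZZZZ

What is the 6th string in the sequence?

Reading off run lengths: C runs 2, 3, 4, 5; D runs 3, 5, 7, 9; K runs 4, 6, 8, 10; Z runs 6, 9, 12, 15 — each is linear in n, where the shown terms are n = 2, 3, 4, 5.
For term 6, n = 7, so the run lengths are 7, 13, 14, 21.

CCCCCCCDDDDDDDDDDDDDKKKKKKKKKKKKKKZZZZZZZZZZZZZZZZZZZZZ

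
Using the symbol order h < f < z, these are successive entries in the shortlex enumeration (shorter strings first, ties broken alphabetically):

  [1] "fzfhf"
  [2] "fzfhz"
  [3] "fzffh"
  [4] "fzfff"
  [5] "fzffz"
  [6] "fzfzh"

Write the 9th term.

fzzhh

Continuing the enumeration 3 steps past fzfzh: fzfzh → fzfzf → fzfzz → (answer).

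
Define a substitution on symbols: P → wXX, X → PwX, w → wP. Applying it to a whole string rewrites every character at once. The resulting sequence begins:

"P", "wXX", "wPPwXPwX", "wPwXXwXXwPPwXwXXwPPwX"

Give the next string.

wPwXXwPPwXPwXwPPwXPwXwPwXXwXXwPPwXwPPwXPwXwPwXXwXXwPPwX

Applying the rule to each of the 21 symbols of wPwXXwXXwPPwXwXXwPPwX gives the pieces wP wXX wP PwX PwX wP PwX PwX wP wXX wXX wP PwX wP PwX PwX wP wXX wXX wP PwX, which concatenate to the answer.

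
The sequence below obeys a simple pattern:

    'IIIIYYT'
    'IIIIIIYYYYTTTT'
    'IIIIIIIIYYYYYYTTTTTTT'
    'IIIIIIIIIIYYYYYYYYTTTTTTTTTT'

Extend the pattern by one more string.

Each string has the form I^{2n+2} Y^{2n} T^{3n-2} (n = 1, 2, …).
Setting n = 5 gives 12, 10, 13 characters in each block.

IIIIIIIIIIIIYYYYYYYYYYTTTTTTTTTTTTT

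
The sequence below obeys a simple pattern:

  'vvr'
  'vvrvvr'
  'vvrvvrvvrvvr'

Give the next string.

Every step duplicates the string.
One more doubling of vvrvvrvvrvvr gives the answer.

vvrvvrvvrvvrvvrvvrvvrvvr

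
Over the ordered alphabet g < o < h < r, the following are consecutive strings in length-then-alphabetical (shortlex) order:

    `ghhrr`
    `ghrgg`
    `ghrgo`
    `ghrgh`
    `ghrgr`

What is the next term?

The successor of ghrgr increments the rightmost position that isn't already r and resets every position after it to g.

ghrog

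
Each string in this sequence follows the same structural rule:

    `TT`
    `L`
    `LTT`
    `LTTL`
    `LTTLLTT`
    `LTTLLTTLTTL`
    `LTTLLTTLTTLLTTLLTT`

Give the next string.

LTTLLTTLTTLLTTLLTTLTTLLTTLTTL

Each term (from the third on) is the previous term followed by the one before it: term 3 = L·TT = LTT.
So term 8 is LTTLLTTLTTLLTTLLTT·LTTLLTTLTTL.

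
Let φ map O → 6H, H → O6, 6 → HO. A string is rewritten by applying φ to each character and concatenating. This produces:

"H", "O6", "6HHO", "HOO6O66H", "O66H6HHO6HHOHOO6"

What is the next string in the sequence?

Rewriting the 16 symbols of O66H6HHO6HHOHOO6 one by one yields 6H HO HO O6 HO O6 O6 6H HO O6 O6 6H O6 6H 6H HO; concatenated:

6HHOHOO6HOO6O66HHOO6O66HO66H6HHO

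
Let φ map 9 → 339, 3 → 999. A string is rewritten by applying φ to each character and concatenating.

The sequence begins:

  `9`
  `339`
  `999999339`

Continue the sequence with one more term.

339339339339339339999999339

Expanding 999999339: 9→339, 9→339, 9→339, 9→339, 9→339, 9→339, 3→999, 3→999, 9→339. Concatenated: 339 339 339 339 339 339 999 999 339.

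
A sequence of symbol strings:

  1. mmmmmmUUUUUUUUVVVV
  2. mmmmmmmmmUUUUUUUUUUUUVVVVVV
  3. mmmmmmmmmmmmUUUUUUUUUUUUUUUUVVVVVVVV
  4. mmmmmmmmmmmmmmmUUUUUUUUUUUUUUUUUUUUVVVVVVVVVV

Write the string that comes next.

The n-th term is 3n m's then 4n U's then 2n V's, where the shown terms are n = 2, 3, 4, 5.
Setting n = 6 gives 18, 24, 12 characters in each block.

mmmmmmmmmmmmmmmmmmUUUUUUUUUUUUUUUUUUUUUUUUVVVVVVVVVVVV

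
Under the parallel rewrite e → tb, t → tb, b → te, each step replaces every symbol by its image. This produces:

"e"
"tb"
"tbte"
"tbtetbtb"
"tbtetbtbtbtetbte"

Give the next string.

Replace each of the 16 characters of tbtetbtbtbtetbte in place — tb te tb tb tb te tb te tb te tb tb tb te tb tb — and concatenate.

tbtetbtbtbtetbtetbtetbtbtbtetbtb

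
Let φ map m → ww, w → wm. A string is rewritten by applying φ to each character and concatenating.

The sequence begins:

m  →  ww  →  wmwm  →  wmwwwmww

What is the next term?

wmwwwmwmwmwwwmwm

Apply φ to wmwwwmww symbol by symbol: w→wm, m→ww, w→wm, w→wm, w→wm, m→ww, w→wm, w→wm; joined: wm ww wm wm wm ww wm wm.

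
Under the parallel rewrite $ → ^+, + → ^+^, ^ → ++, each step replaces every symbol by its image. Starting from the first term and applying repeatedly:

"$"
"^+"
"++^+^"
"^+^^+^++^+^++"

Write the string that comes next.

Rewriting the 13 symbols of ^+^^+^++^+^++ one by one yields ++ ^+^ ++ ++ ^+^ ++ ^+^ ^+^ ++ ^+^ ++ ^+^ ^+^; concatenated:

++^+^++++^+^++^+^^+^++^+^++^+^^+^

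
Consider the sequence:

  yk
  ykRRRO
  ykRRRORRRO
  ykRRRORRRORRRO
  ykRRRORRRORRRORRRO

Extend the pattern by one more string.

ykRRRORRRORRRORRRORRRO

Every step adds RRRO to the end: s(k+1) = s(k)·RRRO.
One more step from ykRRRORRRORRRORRRO gives the answer.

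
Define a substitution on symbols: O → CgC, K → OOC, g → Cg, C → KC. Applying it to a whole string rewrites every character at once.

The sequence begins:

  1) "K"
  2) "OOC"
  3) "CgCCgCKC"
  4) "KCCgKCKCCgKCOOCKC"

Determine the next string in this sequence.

Applying the rule to each of the 17 symbols of KCCgKCKCCgKCOOCKC gives the pieces OOC KC KC Cg OOC KC OOC KC KC Cg OOC KC CgC CgC KC OOC KC, which concatenate to the answer.

OOCKCKCCgOOCKCOOCKCKCCgOOCKCCgCCgCKCOOCKC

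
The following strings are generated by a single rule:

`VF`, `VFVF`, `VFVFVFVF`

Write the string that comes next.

Every step duplicates the string.
Doubling VFVFVFVF:

VFVFVFVFVFVFVFVF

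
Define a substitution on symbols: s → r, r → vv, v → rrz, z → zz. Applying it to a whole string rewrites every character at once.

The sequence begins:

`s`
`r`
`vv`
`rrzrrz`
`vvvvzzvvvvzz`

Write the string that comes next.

rrzrrzrrzrrzzzzzrrzrrzrrzrrzzzzz

Apply φ to vvvvzzvvvvzz symbol by symbol: v→rrz, v→rrz, v→rrz, v→rrz, z→zz, z→zz, v→rrz, v→rrz, v→rrz, v→rrz, z→zz, z→zz; joined: rrz rrz rrz rrz zz zz rrz rrz rrz rrz zz zz.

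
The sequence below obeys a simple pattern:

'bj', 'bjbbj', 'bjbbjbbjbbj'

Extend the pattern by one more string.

Each string is two copies of the previous one joined by 'b'.
So the next term is two copies of bjbbjbbjbbj with 'b' between the halves.

bjbbjbbjbbjbbjbbjbbjbbj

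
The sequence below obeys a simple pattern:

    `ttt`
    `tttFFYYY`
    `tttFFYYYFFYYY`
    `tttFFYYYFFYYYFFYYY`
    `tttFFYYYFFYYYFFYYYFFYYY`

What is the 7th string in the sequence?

tttFFYYYFFYYYFFYYYFFYYYFFYYYFFYYY

Every step adds FFYYY to the end: s(k+1) = s(k)·FFYYY.
From tttFFYYYFFYYYFFYYYFFYYY, 2 further steps: tttFFYYYFFYYYFFYYYFFYYY → tttFFYYYFFYYYFFYYYFFYYYFFYYY → (answer).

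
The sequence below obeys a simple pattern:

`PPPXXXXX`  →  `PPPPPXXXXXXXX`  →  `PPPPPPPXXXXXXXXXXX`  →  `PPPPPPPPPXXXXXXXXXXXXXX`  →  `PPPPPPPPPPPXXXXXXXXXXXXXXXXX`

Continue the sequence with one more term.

PPPPPPPPPPPPPXXXXXXXXXXXXXXXXXXXX

Reading off run lengths: P runs 3, 5, 7, 9, 11; X runs 5, 8, 11, 14, 17 — each is linear in n, where the shown terms are n = 2, 3, 4, 5, 6.
For the next term, n = 7, so the run lengths are 13, 20.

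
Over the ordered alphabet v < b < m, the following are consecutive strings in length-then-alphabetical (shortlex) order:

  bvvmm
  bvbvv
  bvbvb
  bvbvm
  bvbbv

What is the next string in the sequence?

bvbbb

Treat bvbbv as a base-3 numeral over the given alphabet and add one, carrying through any trailing m's.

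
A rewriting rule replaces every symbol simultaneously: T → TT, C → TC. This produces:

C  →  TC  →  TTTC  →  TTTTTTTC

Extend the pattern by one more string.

Rewriting each symbol of TTTTTTTC: T→TT, T→TT, T→TT, T→TT, T→TT, T→TT, T→TT, C→TC, which concatenates to TT TT TT TT TT TT TT TC.

TTTTTTTTTTTTTTTC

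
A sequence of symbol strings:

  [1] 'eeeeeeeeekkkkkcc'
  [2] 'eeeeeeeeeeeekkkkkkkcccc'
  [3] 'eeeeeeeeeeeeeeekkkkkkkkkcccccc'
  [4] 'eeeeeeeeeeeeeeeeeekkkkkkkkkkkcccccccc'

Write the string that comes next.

eeeeeeeeeeeeeeeeeeeeekkkkkkkkkkkkkcccccccccc

Term n consists of 3n+3 e's, followed by 2n+1 k's, followed by 2n-2 c's, where the shown terms are n = 2, 3, 4, 5.
For the next term, n = 6, so the run lengths are 21, 13, 10.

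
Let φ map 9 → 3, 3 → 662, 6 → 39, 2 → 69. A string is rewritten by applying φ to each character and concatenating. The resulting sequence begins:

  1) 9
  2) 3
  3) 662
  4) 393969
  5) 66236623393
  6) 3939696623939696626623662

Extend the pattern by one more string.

6623662339339396966236623393393969393969662393969

Replace each of the 25 characters of 3939696623939696626623662 in place — 662 3 662 3 39 3 39 39 69 662 3 662 3 39 3 39 39 69 39 39 69 662 39 39 69 — and concatenate.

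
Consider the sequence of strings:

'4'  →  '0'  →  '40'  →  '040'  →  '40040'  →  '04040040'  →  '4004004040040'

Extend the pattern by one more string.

This is a Fibonacci-style word recurrence s(k) = s(k−2)·s(k−1): e.g. 4·0 = 40.
Continuing: 04040040 · 4004004040040 gives term 8.

040400404004004040040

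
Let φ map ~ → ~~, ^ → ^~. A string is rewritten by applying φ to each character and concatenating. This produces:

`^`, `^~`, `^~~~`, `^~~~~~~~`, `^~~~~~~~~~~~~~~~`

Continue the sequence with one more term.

Rewriting the 16 symbols of ^~~~~~~~~~~~~~~~ one by one yields ^~ ~~ ~~ ~~ ~~ ~~ ~~ ~~ ~~ ~~ ~~ ~~ ~~ ~~ ~~ ~~; concatenated:

^~~~~~~~~~~~~~~~~~~~~~~~~~~~~~~~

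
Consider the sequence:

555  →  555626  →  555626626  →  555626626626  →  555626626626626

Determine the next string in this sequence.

Each term is the previous one with 626 appended.
So the next term is 555626626626626·626.

555626626626626626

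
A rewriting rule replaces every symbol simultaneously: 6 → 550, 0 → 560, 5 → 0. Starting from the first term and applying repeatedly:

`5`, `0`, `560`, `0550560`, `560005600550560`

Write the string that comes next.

05505605605600550560560005600550560

φ(560005600550560) expands symbol-by-symbol to 0 550 560 560 560 0 550 560 560 0 0 560 0 550 560; joining the 15 pieces gives the next term.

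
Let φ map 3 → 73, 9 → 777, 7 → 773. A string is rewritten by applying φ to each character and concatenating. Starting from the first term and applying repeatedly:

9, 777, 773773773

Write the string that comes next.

Expanding 773773773: 7→773, 7→773, 3→73, 7→773, 7→773, 3→73, 7→773, 7→773, 3→73. Concatenated: 773 773 73 773 773 73 773 773 73.

773773737737737377377373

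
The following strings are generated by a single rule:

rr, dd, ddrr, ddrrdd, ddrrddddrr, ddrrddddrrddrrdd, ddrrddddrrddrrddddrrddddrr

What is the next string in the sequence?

ddrrddddrrddrrddddrrddddrrddrrddddrrddrrdd

This is a Fibonacci-style word recurrence s(k) = s(k−1)·s(k−2): e.g. dd·rr = ddrr.
The next term joins ddrrddddrrddrrddddrrddddrr and ddrrddddrrddrrdd.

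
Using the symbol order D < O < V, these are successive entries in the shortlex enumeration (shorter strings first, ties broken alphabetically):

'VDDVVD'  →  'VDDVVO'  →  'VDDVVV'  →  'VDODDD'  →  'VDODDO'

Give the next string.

Treat VDODDO as a base-3 numeral over the given alphabet and add one, carrying through any trailing V's.

VDODDV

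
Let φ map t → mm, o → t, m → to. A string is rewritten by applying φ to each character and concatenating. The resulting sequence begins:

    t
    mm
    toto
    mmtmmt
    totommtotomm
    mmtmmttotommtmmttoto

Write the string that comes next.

Applying the rule to each of the 20 symbols of mmtmmttotommtmmttoto gives the pieces to to mm to to mm mm t mm t to to mm to to mm mm t mm t, which concatenate to the answer.

totommtotommmmtmmttotommtotommmmtmmt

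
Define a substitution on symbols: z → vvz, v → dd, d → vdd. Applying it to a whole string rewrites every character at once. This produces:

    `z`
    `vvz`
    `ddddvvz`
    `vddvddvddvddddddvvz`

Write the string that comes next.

Applying the rule to each of the 19 symbols of vddvddvddvddddddvvz gives the pieces dd vdd vdd dd vdd vdd dd vdd vdd dd vdd vdd vdd vdd vdd vdd dd dd vvz, which concatenate to the answer.

ddvddvddddvddvddddvddvddddvddvddvddvddvddvddddddvvz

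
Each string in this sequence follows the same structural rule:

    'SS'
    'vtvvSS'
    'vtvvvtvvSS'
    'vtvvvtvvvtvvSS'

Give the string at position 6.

The strings grow by a fixed prefix vtvv each time.
From vtvvvtvvvtvvSS, 2 further steps: vtvvvtvvvtvvSS → vtvvvtvvvtvvvtvvSS → (answer).

vtvvvtvvvtvvvtvvvtvvSS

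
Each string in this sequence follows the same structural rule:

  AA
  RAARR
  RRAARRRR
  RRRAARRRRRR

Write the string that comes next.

s(k+1) = R·s(k)·RR, so each term gains R as a prefix and RR as a suffix.
So the next term is R·RRRAARRRRRR·RR.

RRRRAARRRRRRRR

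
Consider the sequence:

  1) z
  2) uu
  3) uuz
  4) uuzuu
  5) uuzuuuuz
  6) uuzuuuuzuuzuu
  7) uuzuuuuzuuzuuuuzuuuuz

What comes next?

uuzuuuuzuuzuuuuzuuuuzuuzuuuuzuuzuu

This is a Fibonacci-style word recurrence s(k) = s(k−1)·s(k−2): e.g. uu·z = uuz.
So term 8 is uuzuuuuzuuzuuuuzuuuuz·uuzuuuuzuuzuu.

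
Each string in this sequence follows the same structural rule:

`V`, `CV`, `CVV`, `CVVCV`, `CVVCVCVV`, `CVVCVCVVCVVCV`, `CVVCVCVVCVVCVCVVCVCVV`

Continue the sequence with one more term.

CVVCVCVVCVVCVCVVCVCVVCVVCVCVVCVVCV

From term 3 onward, concatenate the last term with the second-to-last: CV·V = CVV, CVV·CV = CVVCV, …
So term 8 is CVVCVCVVCVVCVCVVCVCVV·CVVCVCVVCVVCV.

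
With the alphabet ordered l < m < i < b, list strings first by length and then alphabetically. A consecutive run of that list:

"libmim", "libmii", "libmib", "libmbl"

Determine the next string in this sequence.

The successor of libmbl increments the rightmost position that isn't already b and resets every position after it to l.

libmbm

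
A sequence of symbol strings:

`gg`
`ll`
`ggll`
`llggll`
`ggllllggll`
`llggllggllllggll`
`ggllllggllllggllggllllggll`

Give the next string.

From term 3 onward, concatenate the second-to-last term with the last: gg·ll = ggll, ll·ggll = llggll, …
So term 8 is llggllggllllggll·ggllllggllllggllggllllggll.

llggllggllllggllggllllggllllggllggllllggll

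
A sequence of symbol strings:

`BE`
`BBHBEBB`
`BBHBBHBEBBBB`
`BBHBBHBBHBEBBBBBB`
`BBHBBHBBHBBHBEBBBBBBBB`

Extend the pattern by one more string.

Each term wraps the previous one in BBH on the left and BB on the right.
One more step from BBHBBHBBHBBHBEBBBBBBBB gives the answer.

BBHBBHBBHBBHBBHBEBBBBBBBBBB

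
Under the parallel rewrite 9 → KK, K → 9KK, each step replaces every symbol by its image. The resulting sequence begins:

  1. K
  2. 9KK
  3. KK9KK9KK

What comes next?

Apply φ to KK9KK9KK symbol by symbol: K→9KK, K→9KK, 9→KK, K→9KK, K→9KK, 9→KK, K→9KK, K→9KK; joined: 9KK 9KK KK 9KK 9KK KK 9KK 9KK.

9KK9KKKK9KK9KKKK9KK9KK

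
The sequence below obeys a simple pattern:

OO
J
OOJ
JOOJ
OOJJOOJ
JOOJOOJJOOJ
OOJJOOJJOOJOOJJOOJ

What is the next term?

From term 3 onward, concatenate the second-to-last term with the last: OO·J = OOJ, J·OOJ = JOOJ, …
So term 8 is JOOJOOJJOOJ·OOJJOOJJOOJOOJJOOJ.

JOOJOOJJOOJOOJJOOJJOOJOOJJOOJ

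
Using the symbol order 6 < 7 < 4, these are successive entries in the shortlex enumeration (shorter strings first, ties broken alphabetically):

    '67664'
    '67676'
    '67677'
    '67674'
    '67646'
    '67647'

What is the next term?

Find the rightmost character of 67647 below 4, bump it to the next letter, and reset everything to its right to 6.

67644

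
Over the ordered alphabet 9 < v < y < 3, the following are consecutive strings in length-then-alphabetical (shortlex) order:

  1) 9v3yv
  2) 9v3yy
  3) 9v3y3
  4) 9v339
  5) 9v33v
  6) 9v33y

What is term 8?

9y999

Stepping forward 2 times from 9v33y: 9v33y → 9v333, then the target.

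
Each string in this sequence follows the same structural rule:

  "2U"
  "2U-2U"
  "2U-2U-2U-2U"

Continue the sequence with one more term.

s(k+1) = s(k)·-·s(k) — each term doubles the last with '-' between the halves.
Doubling 2U-2U-2U-2U with '-' between the halves:

2U-2U-2U-2U-2U-2U-2U-2U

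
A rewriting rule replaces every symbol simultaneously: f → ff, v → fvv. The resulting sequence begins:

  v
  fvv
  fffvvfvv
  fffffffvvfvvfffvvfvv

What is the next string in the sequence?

φ(fffffffvvfvvfffvvfvv) expands symbol-by-symbol to ff ff ff ff ff ff ff fvv fvv ff fvv fvv ff ff ff fvv fvv ff fvv fvv; joining the 20 pieces gives the next term.

fffffffffffffffvvfvvfffvvfvvfffffffvvfvvfffvvfvv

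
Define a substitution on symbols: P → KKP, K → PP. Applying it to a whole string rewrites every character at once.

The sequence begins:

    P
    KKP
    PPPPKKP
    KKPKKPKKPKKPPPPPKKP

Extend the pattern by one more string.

PPPPKKPPPPPKKPPPPPKKPPPPPKKPKKPKKPKKPKKPPPPPKKP

φ(KKPKKPKKPKKPPPPPKKP) expands symbol-by-symbol to PP PP KKP PP PP KKP PP PP KKP PP PP KKP KKP KKP KKP KKP PP PP KKP; joining the 19 pieces gives the next term.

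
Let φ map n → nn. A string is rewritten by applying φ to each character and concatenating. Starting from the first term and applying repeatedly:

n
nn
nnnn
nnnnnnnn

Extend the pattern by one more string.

Apply φ to nnnnnnnn symbol by symbol: n→nn, n→nn, n→nn, n→nn, n→nn, n→nn, n→nn, n→nn; joined: nn nn nn nn nn nn nn nn.

nnnnnnnnnnnnnnnn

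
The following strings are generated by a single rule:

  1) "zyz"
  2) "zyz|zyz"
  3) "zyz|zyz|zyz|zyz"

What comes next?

Each string is two copies of the previous one joined by '|'.
Doubling zyz|zyz|zyz|zyz with '|' between the halves:

zyz|zyz|zyz|zyz|zyz|zyz|zyz|zyz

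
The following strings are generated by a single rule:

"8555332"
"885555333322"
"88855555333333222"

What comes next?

Each string has the form 8^{n} 5^{n+2} 3^{2n} 2^{n} (n = 1, 2, …).
Setting n = 4 gives 4, 6, 8, 4 characters in each block.

8888555555333333332222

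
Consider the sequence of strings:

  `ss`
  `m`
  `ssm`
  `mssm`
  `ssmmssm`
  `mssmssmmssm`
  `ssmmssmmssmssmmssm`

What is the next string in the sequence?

This is a Fibonacci-style word recurrence s(k) = s(k−2)·s(k−1): e.g. ss·m = ssm.
Continuing: mssmssmmssm · ssmmssmmssmssmmssm gives term 8.

mssmssmmssmssmmssmmssmssmmssm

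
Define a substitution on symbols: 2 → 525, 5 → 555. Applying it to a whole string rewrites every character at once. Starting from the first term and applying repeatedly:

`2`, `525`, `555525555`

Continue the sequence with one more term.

Rewriting each symbol of 555525555: 5→555, 5→555, 5→555, 5→555, 2→525, 5→555, 5→555, 5→555, 5→555, which concatenates to 555 555 555 555 525 555 555 555 555.

555555555555525555555555555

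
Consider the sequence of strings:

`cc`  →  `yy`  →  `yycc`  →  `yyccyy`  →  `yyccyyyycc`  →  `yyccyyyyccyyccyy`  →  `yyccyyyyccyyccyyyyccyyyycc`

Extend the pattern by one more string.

From term 3 onward, concatenate the last term with the second-to-last: yy·cc = yycc, yycc·yy = yyccyy, …
Continuing: yyccyyyyccyyccyyyyccyyyycc · yyccyyyyccyyccyy gives term 8.

yyccyyyyccyyccyyyyccyyyyccyyccyyyyccyyccyy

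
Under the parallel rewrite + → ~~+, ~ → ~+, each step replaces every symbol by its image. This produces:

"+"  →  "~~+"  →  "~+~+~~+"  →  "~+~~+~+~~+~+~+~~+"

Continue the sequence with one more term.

Rewriting the 17 symbols of ~+~~+~+~~+~+~+~~+ one by one yields ~+ ~~+ ~+ ~+ ~~+ ~+ ~~+ ~+ ~+ ~~+ ~+ ~~+ ~+ ~~+ ~+ ~+ ~~+; concatenated:

~+~~+~+~+~~+~+~~+~+~+~~+~+~~+~+~~+~+~+~~+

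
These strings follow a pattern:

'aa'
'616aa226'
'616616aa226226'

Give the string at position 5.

616616616616aa226226226226

Each term wraps the previous one in 616 on the left and 226 on the right.
From 616616aa226226, 2 further steps: 616616aa226226 → 616616616aa226226226 → (answer).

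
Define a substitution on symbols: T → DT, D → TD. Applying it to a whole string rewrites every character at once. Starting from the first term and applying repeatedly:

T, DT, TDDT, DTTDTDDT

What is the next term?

Apply φ to DTTDTDDT symbol by symbol: D→TD, T→DT, T→DT, D→TD, T→DT, D→TD, D→TD, T→DT; joined: TD DT DT TD DT TD TD DT.

TDDTDTTDDTTDTDDT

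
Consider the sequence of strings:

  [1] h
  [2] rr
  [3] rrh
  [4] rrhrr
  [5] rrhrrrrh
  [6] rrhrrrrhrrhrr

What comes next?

rrhrrrrhrrhrrrrhrrrrh

Each term (from the third on) is the previous term followed by the one before it: term 3 = rr·h = rrh.
Continuing: rrhrrrrhrrhrr · rrhrrrrh gives term 7.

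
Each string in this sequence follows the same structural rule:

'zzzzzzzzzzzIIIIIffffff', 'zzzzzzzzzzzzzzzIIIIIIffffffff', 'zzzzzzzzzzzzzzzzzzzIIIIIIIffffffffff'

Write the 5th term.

Term n consists of 4n-1 z's, followed by n+2 I's, followed by 2n f's, where the shown terms are n = 3, 4, 5.
At n = 7 the blocks have lengths 27, 9, 14.

zzzzzzzzzzzzzzzzzzzzzzzzzzzIIIIIIIIIffffffffffffff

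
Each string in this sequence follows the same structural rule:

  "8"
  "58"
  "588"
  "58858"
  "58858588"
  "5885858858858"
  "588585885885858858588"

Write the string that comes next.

5885858858858588585885885858858858

From term 3 onward, concatenate the last term with the second-to-last: 58·8 = 588, 588·58 = 58858, …
So term 8 is 588585885885858858588·5885858858858.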